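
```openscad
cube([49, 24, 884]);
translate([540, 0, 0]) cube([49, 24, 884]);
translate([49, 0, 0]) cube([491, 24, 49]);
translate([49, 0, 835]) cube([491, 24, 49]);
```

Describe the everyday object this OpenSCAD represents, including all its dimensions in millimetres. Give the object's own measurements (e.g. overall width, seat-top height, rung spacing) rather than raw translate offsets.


A rectangular picture frame lying in the x–z plane (depth along y). The opening is 491 mm wide (x) by 786 mm tall (z), surrounded by a border 49 mm wide on all four sides. The frame is 24 mm deep and is made of two full-height vertical stiles with two horizontal rails fitted between them.


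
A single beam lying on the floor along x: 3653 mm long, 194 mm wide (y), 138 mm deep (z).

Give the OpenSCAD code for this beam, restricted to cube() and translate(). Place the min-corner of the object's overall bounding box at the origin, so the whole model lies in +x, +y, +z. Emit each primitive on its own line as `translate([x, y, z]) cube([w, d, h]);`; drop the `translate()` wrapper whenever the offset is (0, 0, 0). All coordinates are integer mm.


cube([3653, 194, 138]);


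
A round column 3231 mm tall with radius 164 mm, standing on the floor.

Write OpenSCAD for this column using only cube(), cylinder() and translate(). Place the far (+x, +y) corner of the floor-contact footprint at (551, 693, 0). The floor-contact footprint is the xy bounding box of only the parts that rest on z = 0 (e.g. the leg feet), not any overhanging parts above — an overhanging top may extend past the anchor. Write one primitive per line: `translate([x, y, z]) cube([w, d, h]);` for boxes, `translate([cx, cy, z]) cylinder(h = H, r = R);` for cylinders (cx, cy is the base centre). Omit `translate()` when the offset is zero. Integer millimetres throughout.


translate([387, 529, 0]) cylinder(h = 3231, r = 164);


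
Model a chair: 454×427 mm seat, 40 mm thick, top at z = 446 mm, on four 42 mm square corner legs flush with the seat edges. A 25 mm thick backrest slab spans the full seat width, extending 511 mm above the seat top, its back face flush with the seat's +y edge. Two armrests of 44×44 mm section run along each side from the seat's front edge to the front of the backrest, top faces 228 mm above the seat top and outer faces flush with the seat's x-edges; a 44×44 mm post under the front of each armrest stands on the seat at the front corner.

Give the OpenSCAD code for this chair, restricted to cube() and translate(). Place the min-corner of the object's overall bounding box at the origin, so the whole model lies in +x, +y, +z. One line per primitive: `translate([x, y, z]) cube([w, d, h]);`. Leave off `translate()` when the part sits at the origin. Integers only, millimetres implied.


translate([0, 0, 406]) cube([454, 427, 40]);
cube([42, 42, 406]);
translate([412, 0, 0]) cube([42, 42, 406]);
translate([0, 385, 0]) cube([42, 42, 406]);
translate([412, 385, 0]) cube([42, 42, 406]);
translate([0, 402, 446]) cube([454, 25, 511]);
translate([0, 0, 630]) cube([44, 402, 44]);
translate([410, 0, 630]) cube([44, 402, 44]);
translate([0, 0, 446]) cube([44, 44, 184]);
translate([410, 0, 446]) cube([44, 44, 184]);


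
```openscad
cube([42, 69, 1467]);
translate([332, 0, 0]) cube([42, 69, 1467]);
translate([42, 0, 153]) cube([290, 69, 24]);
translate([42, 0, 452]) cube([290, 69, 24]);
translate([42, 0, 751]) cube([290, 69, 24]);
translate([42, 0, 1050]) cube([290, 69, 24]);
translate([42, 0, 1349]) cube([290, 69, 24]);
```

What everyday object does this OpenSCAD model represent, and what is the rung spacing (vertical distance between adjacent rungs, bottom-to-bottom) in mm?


A ladder. The rung spacing is 299 mm.

Two tall 42×69 posts with 5 short bars between them — a ladder. Adjacent rungs sit at z = 153 and z = 452, so the spacing is 452 − 153 = 299 mm.


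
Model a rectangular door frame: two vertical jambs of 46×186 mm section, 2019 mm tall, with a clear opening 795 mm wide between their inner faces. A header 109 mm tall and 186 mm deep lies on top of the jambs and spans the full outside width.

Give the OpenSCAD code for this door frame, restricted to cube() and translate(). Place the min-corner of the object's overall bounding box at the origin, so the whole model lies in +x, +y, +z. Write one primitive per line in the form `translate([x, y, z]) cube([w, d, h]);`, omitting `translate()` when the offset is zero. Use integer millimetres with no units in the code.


cube([46, 186, 2019]);
translate([841, 0, 0]) cube([46, 186, 2019]);
translate([0, 0, 2019]) cube([887, 186, 109]);


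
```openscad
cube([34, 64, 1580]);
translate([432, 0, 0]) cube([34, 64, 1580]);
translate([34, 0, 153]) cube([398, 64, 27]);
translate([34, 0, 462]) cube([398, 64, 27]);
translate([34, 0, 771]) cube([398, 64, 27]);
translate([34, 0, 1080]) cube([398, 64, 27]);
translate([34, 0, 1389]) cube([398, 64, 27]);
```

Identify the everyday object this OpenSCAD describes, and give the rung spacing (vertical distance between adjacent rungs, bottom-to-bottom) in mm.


A ladder. The rung spacing is 309 mm.

Two tall 34×64 posts with 5 short bars between them — a ladder. Adjacent rungs sit at z = 153 and z = 462, so the spacing is 462 − 153 = 309 mm.


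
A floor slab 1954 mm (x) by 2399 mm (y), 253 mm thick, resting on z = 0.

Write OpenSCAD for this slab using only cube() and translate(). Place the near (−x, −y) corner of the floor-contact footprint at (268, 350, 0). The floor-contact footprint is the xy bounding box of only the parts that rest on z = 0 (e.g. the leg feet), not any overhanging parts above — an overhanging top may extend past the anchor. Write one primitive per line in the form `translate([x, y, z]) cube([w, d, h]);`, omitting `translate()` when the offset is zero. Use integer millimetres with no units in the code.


translate([268, 350, 0]) cube([1954, 2399, 253]);


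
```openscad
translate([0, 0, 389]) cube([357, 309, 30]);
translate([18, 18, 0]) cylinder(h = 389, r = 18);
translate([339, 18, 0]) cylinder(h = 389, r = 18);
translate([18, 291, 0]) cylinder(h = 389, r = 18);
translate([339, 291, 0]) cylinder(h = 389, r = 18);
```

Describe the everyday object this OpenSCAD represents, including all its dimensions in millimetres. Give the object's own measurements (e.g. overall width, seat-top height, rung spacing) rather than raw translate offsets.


A simple wooden stool: a rectangular seat 357 mm (x) by 309 mm (y), 30 mm thick, top face at z = 419 mm, on four round legs, each 36 mm in diameter. The legs rest on z = 0, each leg's axis is inset half a diameter from the nearest pair of seat edges (so the leg's bounding box is flush with the corner).


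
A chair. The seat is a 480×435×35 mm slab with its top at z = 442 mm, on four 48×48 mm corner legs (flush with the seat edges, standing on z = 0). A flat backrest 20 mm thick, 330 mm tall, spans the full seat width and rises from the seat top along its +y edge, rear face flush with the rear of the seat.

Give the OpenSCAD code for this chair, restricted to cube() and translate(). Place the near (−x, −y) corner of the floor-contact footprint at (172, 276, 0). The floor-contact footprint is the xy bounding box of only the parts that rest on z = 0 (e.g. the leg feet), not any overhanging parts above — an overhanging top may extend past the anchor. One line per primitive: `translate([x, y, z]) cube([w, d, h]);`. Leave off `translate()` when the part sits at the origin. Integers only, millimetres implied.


translate([172, 276, 407]) cube([480, 435, 35]);
translate([172, 276, 0]) cube([48, 48, 407]);
translate([604, 276, 0]) cube([48, 48, 407]);
translate([172, 663, 0]) cube([48, 48, 407]);
translate([604, 663, 0]) cube([48, 48, 407]);
translate([172, 691, 442]) cube([480, 20, 330]);


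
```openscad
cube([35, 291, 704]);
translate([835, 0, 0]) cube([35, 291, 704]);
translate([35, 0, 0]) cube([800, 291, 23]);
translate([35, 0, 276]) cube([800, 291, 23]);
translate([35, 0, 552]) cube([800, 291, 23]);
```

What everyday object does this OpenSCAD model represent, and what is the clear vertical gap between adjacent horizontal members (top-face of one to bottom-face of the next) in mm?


A bookshelf. The clear shelf gap is 253 mm.

Two tall side panels with 3 horizontal boards between them — a bookshelf. The first two shelf undersides are at z = 0 and z = 276; with shelf thickness 23, the clear gap is 276 − 0 − 23 = 253 mm.


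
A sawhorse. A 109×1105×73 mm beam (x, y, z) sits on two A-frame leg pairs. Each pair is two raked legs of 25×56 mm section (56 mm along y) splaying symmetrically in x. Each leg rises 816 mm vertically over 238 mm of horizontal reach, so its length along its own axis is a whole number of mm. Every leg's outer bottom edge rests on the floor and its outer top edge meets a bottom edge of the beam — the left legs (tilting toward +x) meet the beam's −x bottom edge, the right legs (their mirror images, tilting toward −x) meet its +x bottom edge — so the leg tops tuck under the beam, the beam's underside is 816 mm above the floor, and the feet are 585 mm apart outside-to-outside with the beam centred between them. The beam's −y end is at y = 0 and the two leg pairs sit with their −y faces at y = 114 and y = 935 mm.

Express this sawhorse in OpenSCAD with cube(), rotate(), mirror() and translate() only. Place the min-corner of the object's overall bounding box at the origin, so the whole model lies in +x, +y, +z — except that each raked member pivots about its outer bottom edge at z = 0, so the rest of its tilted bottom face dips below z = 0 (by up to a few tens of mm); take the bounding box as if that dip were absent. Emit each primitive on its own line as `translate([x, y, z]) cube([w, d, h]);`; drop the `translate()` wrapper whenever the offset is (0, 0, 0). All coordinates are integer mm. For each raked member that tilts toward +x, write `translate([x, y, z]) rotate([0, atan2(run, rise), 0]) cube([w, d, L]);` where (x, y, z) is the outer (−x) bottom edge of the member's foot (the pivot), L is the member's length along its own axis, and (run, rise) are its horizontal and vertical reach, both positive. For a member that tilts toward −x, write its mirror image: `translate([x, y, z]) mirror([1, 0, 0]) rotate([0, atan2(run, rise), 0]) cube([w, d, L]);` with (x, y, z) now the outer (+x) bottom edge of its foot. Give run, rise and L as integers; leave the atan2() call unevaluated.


// leg length = √(238² + 816²) = 850
// right-leg outer foot x = 2·238 + 109 = 585
// beam min-corner = (238, 0, 816)
translate([238, 0, 816]) cube([109, 1105, 73]);
translate([0, 114, 0]) rotate([0, atan2(238, 816), 0]) cube([25, 56, 850]);
translate([585, 114, 0]) mirror([1, 0, 0]) rotate([0, atan2(238, 816), 0]) cube([25, 56, 850]);
translate([0, 935, 0]) rotate([0, atan2(238, 816), 0]) cube([25, 56, 850]);
translate([585, 935, 0]) mirror([1, 0, 0]) rotate([0, atan2(238, 816), 0]) cube([25, 56, 850]);


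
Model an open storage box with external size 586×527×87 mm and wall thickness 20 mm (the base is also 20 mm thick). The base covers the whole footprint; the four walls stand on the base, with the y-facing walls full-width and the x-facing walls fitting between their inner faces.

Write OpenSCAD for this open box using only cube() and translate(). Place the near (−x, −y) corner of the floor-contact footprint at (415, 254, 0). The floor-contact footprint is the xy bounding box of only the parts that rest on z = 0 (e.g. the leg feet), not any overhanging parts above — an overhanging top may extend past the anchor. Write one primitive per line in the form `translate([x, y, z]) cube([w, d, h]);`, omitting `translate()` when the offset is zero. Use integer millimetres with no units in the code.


translate([415, 254, 0]) cube([586, 527, 20]);
translate([415, 254, 20]) cube([586, 20, 67]);
translate([415, 761, 20]) cube([586, 20, 67]);
translate([415, 274, 20]) cube([20, 487, 67]);
translate([981, 274, 20]) cube([20, 487, 67]);


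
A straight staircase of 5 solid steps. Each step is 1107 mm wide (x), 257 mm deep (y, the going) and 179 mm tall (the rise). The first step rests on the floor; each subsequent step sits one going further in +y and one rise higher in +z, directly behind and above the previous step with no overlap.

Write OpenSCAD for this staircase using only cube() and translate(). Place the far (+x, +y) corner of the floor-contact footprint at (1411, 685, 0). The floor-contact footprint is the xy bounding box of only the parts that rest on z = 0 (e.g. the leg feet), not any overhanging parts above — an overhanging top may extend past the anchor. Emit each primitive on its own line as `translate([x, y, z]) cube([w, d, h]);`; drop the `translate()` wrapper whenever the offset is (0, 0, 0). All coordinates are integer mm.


translate([304, 428, 0]) cube([1107, 257, 179]);
translate([304, 685, 179]) cube([1107, 257, 179]);
translate([304, 942, 358]) cube([1107, 257, 179]);
translate([304, 1199, 537]) cube([1107, 257, 179]);
translate([304, 1456, 716]) cube([1107, 257, 179]);


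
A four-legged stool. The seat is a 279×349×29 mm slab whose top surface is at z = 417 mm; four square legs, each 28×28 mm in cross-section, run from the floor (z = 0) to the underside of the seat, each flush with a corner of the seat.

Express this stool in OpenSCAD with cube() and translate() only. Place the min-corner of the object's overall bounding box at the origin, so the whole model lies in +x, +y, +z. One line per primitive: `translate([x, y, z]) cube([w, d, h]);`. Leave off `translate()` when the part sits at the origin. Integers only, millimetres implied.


translate([0, 0, 388]) cube([279, 349, 29]);
cube([28, 28, 388]);
translate([251, 0, 0]) cube([28, 28, 388]);
translate([0, 321, 0]) cube([28, 28, 388]);
translate([251, 321, 0]) cube([28, 28, 388]);


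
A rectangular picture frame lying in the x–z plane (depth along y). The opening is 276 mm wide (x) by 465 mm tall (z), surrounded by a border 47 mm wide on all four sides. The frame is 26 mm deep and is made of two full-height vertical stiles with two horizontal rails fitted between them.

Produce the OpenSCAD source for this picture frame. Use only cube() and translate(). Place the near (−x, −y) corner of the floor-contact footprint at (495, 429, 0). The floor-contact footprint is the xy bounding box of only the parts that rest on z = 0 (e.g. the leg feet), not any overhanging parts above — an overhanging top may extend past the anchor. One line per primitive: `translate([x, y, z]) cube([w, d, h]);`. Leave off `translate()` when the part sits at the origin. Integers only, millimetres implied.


translate([495, 429, 0]) cube([47, 26, 559]);
translate([818, 429, 0]) cube([47, 26, 559]);
translate([542, 429, 0]) cube([276, 26, 47]);
translate([542, 429, 512]) cube([276, 26, 47]);


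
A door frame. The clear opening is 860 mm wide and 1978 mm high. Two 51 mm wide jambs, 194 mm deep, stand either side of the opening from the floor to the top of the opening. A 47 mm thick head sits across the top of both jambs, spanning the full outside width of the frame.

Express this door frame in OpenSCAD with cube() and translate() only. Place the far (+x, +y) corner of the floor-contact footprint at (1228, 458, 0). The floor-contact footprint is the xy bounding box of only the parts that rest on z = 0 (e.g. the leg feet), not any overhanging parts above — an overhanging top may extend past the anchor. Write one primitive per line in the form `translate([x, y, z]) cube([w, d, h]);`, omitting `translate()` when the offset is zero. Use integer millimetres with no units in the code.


translate([266, 264, 0]) cube([51, 194, 1978]);
translate([1177, 264, 0]) cube([51, 194, 1978]);
translate([266, 264, 1978]) cube([962, 194, 47]);


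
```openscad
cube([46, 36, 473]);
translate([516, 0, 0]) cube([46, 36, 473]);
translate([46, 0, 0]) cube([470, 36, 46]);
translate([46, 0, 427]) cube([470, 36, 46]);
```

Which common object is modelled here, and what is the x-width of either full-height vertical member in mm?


A picture frame. The border width is 46 mm.

Four thin pieces enclosing a rectangular opening — a picture frame. The two full-height stiles are 473 mm tall; the top rail sits at z = 427 and is 46 mm tall, so the border above the opening is 473 − 427 = 46 mm, matching the stile x-width.


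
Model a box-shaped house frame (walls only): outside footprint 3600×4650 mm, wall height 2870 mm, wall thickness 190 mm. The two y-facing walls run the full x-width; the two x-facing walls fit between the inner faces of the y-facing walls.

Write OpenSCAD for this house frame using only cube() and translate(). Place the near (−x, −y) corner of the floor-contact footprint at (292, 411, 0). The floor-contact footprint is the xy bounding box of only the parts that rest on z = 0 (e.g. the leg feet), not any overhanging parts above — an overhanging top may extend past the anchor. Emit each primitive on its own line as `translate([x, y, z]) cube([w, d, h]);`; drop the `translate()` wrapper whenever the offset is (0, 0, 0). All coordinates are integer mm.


translate([292, 411, 0]) cube([3600, 190, 2870]);
translate([292, 4871, 0]) cube([3600, 190, 2870]);
translate([292, 601, 0]) cube([190, 4270, 2870]);
translate([3702, 601, 0]) cube([190, 4270, 2870]);


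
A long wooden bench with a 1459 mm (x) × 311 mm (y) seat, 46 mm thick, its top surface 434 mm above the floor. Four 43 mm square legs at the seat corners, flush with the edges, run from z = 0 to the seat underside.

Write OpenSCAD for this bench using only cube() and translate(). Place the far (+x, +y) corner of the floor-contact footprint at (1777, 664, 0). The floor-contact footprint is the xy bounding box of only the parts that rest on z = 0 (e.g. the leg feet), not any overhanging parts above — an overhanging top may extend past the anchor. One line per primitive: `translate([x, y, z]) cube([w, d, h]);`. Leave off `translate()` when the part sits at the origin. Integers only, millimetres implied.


// leg_h = 434 − 46 = 388
translate([318, 353, 388]) cube([1459, 311, 46]);
translate([318, 353, 0]) cube([43, 43, 388]);
translate([318, 621, 0]) cube([43, 43, 388]);
translate([1734, 353, 0]) cube([43, 43, 388]);
translate([1734, 621, 0]) cube([43, 43, 388]);


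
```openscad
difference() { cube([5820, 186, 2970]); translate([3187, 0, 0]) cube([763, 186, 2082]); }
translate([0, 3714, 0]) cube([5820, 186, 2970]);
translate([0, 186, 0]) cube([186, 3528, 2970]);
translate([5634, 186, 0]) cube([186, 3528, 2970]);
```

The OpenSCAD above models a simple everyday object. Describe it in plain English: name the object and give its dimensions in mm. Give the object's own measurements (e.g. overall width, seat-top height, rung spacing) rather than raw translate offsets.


A single room: four walls, each 2970 mm tall and 186 mm thick, enclosing an outside footprint 5820×3900 mm (x × y), no floor or roof. The front and back walls (−y and +y sides) run the full x-width; the side walls fit between their inner faces. A door opening 763 mm wide and 2082 mm tall is cut through the front wall from the floor up, its −x edge 3187 mm from the wall's −x end.


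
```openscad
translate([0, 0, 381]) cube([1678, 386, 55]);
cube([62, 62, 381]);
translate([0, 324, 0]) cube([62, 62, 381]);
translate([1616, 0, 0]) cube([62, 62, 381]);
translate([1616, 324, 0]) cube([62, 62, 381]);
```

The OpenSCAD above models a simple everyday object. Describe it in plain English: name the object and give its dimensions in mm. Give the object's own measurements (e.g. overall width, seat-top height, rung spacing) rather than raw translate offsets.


A bench: a 1678×386 mm seat slab, 55 mm thick, top at z = 436 mm, on four 62×62 mm square legs flush with the seat corners and standing on z = 0.


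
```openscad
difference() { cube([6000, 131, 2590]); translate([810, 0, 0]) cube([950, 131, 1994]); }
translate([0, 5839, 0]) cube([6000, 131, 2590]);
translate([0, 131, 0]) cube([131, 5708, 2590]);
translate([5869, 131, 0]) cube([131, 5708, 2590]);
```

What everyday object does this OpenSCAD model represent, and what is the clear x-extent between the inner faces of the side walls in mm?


A single room. The interior width is 5738 mm.

Four walls enclosing a rectangle with a door in the front wall — a room. Outside width 6000 minus two 131 mm walls gives 5738 mm.


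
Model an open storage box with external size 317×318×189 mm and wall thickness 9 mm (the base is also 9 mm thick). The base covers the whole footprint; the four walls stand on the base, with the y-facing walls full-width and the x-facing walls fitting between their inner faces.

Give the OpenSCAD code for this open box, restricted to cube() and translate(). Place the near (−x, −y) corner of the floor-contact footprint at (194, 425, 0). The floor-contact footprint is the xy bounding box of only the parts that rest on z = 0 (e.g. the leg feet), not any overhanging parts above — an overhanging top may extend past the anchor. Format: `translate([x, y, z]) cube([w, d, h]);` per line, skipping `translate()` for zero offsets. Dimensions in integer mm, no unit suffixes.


translate([194, 425, 0]) cube([317, 318, 9]);
translate([194, 425, 9]) cube([317, 9, 180]);
translate([194, 734, 9]) cube([317, 9, 180]);
translate([194, 434, 9]) cube([9, 300, 180]);
translate([502, 434, 9]) cube([9, 300, 180]);


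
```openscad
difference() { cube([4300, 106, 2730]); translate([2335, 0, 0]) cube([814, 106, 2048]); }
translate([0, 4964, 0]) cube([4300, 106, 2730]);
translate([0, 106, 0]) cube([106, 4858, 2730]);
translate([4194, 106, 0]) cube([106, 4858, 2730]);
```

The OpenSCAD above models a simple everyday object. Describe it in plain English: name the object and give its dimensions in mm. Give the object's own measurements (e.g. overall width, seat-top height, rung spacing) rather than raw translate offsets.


A single room: four walls, each 2730 mm tall and 106 mm thick, enclosing an outside footprint 4300×5070 mm (x × y), no floor or roof. The front and back walls (−y and +y sides) run the full x-width; the side walls fit between their inner faces. A door opening 814 mm wide and 2048 mm tall is cut through the front wall from the floor up, its −x edge 2335 mm from the wall's −x end.


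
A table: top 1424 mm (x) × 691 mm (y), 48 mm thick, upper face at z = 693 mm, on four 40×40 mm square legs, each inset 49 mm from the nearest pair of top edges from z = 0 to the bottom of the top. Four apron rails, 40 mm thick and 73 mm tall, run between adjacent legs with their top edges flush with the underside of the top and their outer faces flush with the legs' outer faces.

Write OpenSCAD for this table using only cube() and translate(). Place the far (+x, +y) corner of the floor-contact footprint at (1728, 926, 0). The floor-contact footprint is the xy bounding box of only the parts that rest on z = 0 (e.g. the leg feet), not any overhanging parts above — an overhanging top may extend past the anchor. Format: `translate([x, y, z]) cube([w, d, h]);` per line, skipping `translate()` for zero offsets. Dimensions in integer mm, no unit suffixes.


translate([353, 284, 645]) cube([1424, 691, 48]);
translate([402, 333, 0]) cube([40, 40, 645]);
translate([1688, 333, 0]) cube([40, 40, 645]);
translate([402, 886, 0]) cube([40, 40, 645]);
translate([1688, 886, 0]) cube([40, 40, 645]);
translate([442, 333, 572]) cube([1246, 40, 73]);
translate([442, 886, 572]) cube([1246, 40, 73]);
translate([402, 373, 572]) cube([40, 513, 73]);
translate([1688, 373, 572]) cube([40, 513, 73]);


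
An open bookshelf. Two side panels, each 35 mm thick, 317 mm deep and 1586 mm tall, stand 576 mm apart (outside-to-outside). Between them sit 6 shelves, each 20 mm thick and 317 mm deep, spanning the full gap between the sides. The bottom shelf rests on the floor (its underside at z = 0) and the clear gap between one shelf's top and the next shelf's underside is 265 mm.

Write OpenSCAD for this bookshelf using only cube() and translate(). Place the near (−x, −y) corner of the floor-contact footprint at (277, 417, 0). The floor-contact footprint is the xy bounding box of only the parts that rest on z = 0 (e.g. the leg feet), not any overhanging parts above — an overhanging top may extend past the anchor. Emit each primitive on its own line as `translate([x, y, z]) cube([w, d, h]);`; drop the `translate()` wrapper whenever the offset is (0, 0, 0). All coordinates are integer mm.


translate([277, 417, 0]) cube([35, 317, 1586]);
translate([818, 417, 0]) cube([35, 317, 1586]);
translate([312, 417, 0]) cube([506, 317, 20]);
translate([312, 417, 285]) cube([506, 317, 20]);
translate([312, 417, 570]) cube([506, 317, 20]);
translate([312, 417, 855]) cube([506, 317, 20]);
translate([312, 417, 1140]) cube([506, 317, 20]);
translate([312, 417, 1425]) cube([506, 317, 20]);


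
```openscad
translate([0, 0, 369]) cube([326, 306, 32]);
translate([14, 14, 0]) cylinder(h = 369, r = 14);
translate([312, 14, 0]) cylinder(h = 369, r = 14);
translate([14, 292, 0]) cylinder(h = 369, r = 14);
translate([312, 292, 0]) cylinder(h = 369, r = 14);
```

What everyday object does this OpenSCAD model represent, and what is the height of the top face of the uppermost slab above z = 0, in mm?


A stool. The seat height is 401 mm.

A 326×306×32 slab at z = 369 on four corner cylinders — a stool. The seat top is 369 + 32 = 401 mm.


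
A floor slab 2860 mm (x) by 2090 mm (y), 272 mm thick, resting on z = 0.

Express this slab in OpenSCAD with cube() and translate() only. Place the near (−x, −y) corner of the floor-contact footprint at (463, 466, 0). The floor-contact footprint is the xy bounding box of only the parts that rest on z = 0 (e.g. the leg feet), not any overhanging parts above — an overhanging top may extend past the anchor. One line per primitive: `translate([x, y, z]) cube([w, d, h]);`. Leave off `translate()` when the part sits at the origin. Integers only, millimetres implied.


translate([463, 466, 0]) cube([2860, 2090, 272]);


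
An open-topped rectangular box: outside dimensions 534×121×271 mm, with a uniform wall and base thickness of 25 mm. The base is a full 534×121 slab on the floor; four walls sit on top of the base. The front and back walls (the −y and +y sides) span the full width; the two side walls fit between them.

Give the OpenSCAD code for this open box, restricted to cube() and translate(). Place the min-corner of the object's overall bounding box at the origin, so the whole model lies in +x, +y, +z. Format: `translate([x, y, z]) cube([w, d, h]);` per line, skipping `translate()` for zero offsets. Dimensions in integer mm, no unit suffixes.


cube([534, 121, 25]);
translate([0, 0, 25]) cube([534, 25, 246]);
translate([0, 96, 25]) cube([534, 25, 246]);
translate([0, 25, 25]) cube([25, 71, 246]);
translate([509, 25, 25]) cube([25, 71, 246]);


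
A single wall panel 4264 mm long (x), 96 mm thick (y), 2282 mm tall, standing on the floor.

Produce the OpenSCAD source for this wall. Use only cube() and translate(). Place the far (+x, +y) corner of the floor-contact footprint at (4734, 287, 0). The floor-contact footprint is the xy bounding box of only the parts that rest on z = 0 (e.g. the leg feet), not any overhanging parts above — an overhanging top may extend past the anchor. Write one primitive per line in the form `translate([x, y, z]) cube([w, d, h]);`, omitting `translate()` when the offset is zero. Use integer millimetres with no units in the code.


translate([470, 191, 0]) cube([4264, 96, 2282]);


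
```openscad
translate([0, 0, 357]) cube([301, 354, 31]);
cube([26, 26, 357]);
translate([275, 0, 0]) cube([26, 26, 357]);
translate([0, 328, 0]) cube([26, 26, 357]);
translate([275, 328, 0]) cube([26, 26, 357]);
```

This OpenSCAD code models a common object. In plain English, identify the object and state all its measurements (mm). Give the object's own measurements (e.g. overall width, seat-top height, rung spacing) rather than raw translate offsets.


A four-legged stool. The seat is a 301×354×31 mm slab whose top surface is at z = 388 mm; four square legs, each 26×26 mm in cross-section, run from the floor (z = 0) to the underside of the seat, each flush with a corner of the seat.


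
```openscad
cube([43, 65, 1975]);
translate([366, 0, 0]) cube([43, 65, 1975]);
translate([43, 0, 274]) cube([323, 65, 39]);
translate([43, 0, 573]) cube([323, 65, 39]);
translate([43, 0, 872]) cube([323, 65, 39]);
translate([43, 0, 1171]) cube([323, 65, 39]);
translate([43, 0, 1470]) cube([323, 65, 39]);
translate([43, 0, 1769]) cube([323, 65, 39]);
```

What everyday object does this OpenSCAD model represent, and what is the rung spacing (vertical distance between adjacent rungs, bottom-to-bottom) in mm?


A ladder. The rung spacing is 299 mm.

Two tall 43×65 posts with 6 short bars between them — a ladder. Adjacent rungs sit at z = 274 and z = 573, so the spacing is 573 − 274 = 299 mm.


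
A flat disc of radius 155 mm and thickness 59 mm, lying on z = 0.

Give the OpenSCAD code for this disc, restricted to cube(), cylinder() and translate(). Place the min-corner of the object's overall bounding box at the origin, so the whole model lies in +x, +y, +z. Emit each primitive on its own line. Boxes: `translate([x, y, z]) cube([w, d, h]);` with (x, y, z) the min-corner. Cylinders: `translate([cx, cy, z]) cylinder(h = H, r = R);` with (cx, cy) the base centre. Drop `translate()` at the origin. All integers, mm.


translate([155, 155, 0]) cylinder(h = 59, r = 155);


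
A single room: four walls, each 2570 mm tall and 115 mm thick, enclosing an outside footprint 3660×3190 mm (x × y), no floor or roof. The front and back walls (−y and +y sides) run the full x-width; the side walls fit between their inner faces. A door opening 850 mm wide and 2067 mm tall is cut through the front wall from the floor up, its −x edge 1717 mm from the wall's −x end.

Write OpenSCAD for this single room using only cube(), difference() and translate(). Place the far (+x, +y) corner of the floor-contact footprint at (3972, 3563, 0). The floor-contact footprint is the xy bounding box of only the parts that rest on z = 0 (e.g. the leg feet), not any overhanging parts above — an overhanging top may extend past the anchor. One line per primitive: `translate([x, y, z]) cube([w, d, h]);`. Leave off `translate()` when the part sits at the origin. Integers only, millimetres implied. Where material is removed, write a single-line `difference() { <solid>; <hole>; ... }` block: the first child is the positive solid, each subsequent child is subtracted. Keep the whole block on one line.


difference() { translate([312, 373, 0]) cube([3660, 115, 2570]); translate([2029, 373, 0]) cube([850, 115, 2067]); }
translate([312, 3448, 0]) cube([3660, 115, 2570]);
translate([312, 488, 0]) cube([115, 2960, 2570]);
translate([3857, 488, 0]) cube([115, 2960, 2570]);


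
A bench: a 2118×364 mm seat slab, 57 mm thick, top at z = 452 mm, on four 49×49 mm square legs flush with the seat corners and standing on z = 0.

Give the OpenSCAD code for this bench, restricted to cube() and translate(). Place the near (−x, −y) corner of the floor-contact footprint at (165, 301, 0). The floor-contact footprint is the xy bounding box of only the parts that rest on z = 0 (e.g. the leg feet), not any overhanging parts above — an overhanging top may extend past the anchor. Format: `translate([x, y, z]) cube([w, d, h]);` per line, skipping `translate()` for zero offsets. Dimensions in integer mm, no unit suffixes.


translate([165, 301, 395]) cube([2118, 364, 57]);
translate([165, 301, 0]) cube([49, 49, 395]);
translate([165, 616, 0]) cube([49, 49, 395]);
translate([2234, 301, 0]) cube([49, 49, 395]);
translate([2234, 616, 0]) cube([49, 49, 395]);


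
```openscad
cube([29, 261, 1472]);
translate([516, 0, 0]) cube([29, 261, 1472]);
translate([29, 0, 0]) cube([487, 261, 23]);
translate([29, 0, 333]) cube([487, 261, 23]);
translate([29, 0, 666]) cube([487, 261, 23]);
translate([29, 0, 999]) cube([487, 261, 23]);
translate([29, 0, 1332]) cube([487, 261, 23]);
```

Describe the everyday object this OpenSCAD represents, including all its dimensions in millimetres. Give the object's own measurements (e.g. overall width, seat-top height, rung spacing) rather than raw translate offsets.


An open bookshelf. Two side panels, each 29 mm thick, 261 mm deep and 1472 mm tall, stand 545 mm apart (outside-to-outside). Between them sit 5 shelves, each 23 mm thick and 261 mm deep, spanning the full gap between the sides. The bottom shelf rests on the floor (its underside at z = 0) and the clear gap between one shelf's top and the next shelf's underside is 310 mm.


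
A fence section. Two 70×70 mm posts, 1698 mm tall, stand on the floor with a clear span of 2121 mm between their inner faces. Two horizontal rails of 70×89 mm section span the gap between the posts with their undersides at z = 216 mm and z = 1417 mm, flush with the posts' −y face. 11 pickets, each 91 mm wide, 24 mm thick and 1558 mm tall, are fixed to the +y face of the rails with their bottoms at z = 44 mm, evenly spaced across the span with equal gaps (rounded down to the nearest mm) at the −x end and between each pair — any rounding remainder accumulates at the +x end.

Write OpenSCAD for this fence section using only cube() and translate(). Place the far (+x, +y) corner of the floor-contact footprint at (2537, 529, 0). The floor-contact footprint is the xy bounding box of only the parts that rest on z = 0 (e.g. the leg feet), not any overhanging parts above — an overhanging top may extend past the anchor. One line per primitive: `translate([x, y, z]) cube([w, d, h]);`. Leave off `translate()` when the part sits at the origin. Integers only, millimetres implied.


translate([276, 459, 0]) cube([70, 70, 1698]);
translate([2467, 459, 0]) cube([70, 70, 1698]);
translate([346, 459, 216]) cube([2121, 70, 89]);
translate([346, 459, 1417]) cube([2121, 70, 89]);
translate([439, 529, 44]) cube([91, 24, 1558]);
translate([623, 529, 44]) cube([91, 24, 1558]);
translate([807, 529, 44]) cube([91, 24, 1558]);
translate([991, 529, 44]) cube([91, 24, 1558]);
translate([1175, 529, 44]) cube([91, 24, 1558]);
translate([1359, 529, 44]) cube([91, 24, 1558]);
translate([1543, 529, 44]) cube([91, 24, 1558]);
translate([1727, 529, 44]) cube([91, 24, 1558]);
translate([1911, 529, 44]) cube([91, 24, 1558]);
translate([2095, 529, 44]) cube([91, 24, 1558]);
translate([2279, 529, 44]) cube([91, 24, 1558]);


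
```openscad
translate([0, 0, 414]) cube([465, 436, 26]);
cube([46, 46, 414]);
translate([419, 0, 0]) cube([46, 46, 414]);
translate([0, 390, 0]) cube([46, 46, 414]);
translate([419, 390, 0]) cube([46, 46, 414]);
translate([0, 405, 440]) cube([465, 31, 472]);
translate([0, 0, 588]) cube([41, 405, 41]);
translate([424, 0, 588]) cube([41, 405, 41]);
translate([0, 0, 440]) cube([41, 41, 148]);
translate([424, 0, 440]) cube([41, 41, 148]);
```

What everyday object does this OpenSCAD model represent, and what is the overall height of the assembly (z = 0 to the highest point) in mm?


A chair. The overall height is 912 mm.

A slab on four corner posts with a tall panel at the back — a chair. The seat slab sits at z = 414 with thickness 26, and the 472 mm backrest starts at the seat top, so the overall height is 414 + 26 + 472 = 912 mm.


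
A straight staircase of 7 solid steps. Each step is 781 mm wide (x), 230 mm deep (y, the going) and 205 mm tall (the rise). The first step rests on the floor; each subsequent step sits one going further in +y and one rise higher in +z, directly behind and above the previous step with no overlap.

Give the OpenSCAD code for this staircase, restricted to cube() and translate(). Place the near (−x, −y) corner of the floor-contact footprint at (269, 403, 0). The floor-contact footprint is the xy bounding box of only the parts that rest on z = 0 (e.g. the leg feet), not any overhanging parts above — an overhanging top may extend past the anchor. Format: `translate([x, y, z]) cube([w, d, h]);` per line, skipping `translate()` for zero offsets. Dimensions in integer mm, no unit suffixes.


translate([269, 403, 0]) cube([781, 230, 205]);
translate([269, 633, 205]) cube([781, 230, 205]);
translate([269, 863, 410]) cube([781, 230, 205]);
translate([269, 1093, 615]) cube([781, 230, 205]);
translate([269, 1323, 820]) cube([781, 230, 205]);
translate([269, 1553, 1025]) cube([781, 230, 205]);
translate([269, 1783, 1230]) cube([781, 230, 205]);


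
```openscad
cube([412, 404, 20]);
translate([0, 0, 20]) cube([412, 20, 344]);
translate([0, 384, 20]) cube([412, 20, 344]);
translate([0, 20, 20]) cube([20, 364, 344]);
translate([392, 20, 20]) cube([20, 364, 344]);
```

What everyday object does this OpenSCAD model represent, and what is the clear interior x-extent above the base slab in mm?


An open box. The internal width is 372 mm.

A 412×404 base slab with four walls standing on it — an open box. The base is 412 mm wide and the walls are 20 mm thick, so the internal width is 412 − 2 × 20 = 372 mm.


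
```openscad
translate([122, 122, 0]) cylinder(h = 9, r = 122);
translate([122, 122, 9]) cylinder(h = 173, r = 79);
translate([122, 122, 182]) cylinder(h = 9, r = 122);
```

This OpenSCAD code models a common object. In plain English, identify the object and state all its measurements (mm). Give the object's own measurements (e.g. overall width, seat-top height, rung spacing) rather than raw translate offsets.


A spool: two coaxial disc flanges of radius 122 mm and thickness 9 mm, joined by a core cylinder of radius 79 mm and height 173 mm. The lower flange rests on z = 0 and the three cylinders share a vertical axis.


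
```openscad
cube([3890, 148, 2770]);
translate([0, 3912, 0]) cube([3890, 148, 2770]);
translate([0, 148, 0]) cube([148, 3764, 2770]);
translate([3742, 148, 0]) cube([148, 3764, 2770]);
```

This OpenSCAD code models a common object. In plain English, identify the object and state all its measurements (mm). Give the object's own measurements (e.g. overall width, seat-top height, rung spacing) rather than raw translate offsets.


The wall frame of a small rectangular building: four walls, each 2770 mm tall and 148 mm thick, enclosing a footprint 3890 mm (x) by 4060 mm (y) outside-to-outside, with no floor or roof. The front and back walls (the −y and +y sides) span the full width; the two side walls fit between them.


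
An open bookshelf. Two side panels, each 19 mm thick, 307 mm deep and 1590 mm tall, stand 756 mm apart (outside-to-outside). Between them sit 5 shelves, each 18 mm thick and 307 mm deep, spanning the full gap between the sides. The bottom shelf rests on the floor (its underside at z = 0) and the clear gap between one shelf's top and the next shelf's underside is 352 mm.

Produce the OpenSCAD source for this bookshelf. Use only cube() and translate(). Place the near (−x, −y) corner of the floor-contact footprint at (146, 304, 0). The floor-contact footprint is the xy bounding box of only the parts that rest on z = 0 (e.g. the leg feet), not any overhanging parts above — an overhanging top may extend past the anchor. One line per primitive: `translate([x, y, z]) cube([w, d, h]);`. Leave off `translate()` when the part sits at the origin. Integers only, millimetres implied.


translate([146, 304, 0]) cube([19, 307, 1590]);
translate([883, 304, 0]) cube([19, 307, 1590]);
translate([165, 304, 0]) cube([718, 307, 18]);
translate([165, 304, 370]) cube([718, 307, 18]);
translate([165, 304, 740]) cube([718, 307, 18]);
translate([165, 304, 1110]) cube([718, 307, 18]);
translate([165, 304, 1480]) cube([718, 307, 18]);


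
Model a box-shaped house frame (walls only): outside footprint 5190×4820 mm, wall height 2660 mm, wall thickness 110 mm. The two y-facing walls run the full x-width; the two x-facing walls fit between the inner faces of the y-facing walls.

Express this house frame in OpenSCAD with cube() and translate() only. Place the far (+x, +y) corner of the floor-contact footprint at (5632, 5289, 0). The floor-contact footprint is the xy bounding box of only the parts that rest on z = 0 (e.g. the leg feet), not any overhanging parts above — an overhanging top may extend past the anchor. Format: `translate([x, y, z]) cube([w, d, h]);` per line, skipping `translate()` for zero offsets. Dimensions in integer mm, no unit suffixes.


translate([442, 469, 0]) cube([5190, 110, 2660]);
translate([442, 5179, 0]) cube([5190, 110, 2660]);
translate([442, 579, 0]) cube([110, 4600, 2660]);
translate([5522, 579, 0]) cube([110, 4600, 2660]);
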